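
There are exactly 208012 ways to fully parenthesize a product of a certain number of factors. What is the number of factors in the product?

Parenthesizations of m factors are counted by C_{m−1}, and C_12 = 208012.
So the index is 12, and the number of factors is 12 + 1 = 13.

13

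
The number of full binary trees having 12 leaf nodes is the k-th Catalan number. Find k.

A full binary tree with L leaves has L−1 internal nodes and is counted by C_{L−1}; L = 12 gives C_11.

11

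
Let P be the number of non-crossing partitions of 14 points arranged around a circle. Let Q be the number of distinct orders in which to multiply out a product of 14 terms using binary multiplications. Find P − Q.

The non-crossing partitions of [14] form a lattice of size C_14. So P = C_14 = 2674440.
Parenthesizations of m factors correspond to full binary trees with m leaves, counted by C_{m−1}; m = 14 gives C_13. So Q = C_13 = 742900.
P − Q = 2674440 − 742900 = 1931540.

1931540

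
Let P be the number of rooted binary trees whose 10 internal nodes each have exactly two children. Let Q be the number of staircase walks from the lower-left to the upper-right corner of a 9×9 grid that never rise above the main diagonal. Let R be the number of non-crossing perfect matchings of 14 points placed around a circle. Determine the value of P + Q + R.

22087

Full binary trees with n internal nodes are counted by C_n; here n = 10. So P = C_10 = 16796.
Sub-diagonal monotone paths from (0,0) to (9,9) biject with Dyck paths of semilength 9, giving C_9. So Q = C_9 = 4862.
Pairing 14 circle points by 7 non-crossing chords gives C_7 matchings. So R = C_7 = 429.
P + Q + R = 16796 + 4862 + 429 = 22087.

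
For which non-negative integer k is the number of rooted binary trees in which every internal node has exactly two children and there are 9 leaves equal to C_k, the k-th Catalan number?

8

A full binary tree with L leaves has L−1 internal nodes and is counted by C_{L−1}; L = 9 gives C_8.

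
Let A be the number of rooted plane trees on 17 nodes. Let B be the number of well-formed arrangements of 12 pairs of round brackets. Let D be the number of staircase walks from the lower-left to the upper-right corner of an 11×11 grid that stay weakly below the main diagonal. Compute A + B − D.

35506896

Rooted ordered (plane) trees on m nodes have m−1 edges and are counted by C_{m−1}; m = 17 gives C_16. So A = C_16 = 35357670.
Balanced strings of n pairs of brackets are counted by C_n; here n = 12. So B = C_12 = 208012.
Sub-diagonal monotone paths from (0,0) to (11,11) biject with Dyck paths of semilength 11, giving C_11. So D = C_11 = 58786.
A + B − D = 35357670 + 208012 − 58786 = 35506896.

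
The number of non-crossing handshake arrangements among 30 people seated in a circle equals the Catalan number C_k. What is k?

Non-crossing handshake pairings of 2n people are counted by C_n; 30 people gives n = 15.

15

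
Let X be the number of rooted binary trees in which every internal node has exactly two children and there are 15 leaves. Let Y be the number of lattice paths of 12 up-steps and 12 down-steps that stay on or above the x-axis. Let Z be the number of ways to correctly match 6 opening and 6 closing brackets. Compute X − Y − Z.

Full binary trees with 15 leaves have 15−1 = 14 internal nodes, so there are C_14 of them. So X = C_14 = 2674440.
Dyck paths of semilength n (length 2n) are counted by C_n; here n = 12. So Y = C_12 = 208012.
Balanced strings of n pairs of brackets are counted by C_n; here n = 6. So Z = C_6 = 132.
X − Y − Z = 2674440 − 208012 − 132 = 2466296.

2466296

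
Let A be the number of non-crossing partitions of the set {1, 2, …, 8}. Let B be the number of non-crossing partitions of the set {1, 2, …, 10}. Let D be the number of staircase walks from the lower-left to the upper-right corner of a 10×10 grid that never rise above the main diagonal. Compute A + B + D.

35022

The non-crossing partitions of [8] form a lattice of size C_8. So A = C_8 = 1430.
Non-crossing partitions of an n-element set are counted by C_n; here n = 10. So B = C_10 = 16796.
Monotone paths in an n×n grid that stay weakly below the diagonal are counted by C_n; here n = 10. So D = C_10 = 16796.
A + B + D = 1430 + 16796 + 16796 = 35022.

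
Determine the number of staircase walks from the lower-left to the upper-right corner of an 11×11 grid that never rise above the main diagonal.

58786

Monotone paths in an n×n grid that stay weakly below the diagonal are counted by C_n; here n = 11.
C_11 = 58786.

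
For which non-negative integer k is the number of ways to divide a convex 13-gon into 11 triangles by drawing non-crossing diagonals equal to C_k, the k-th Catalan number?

11

The number of triangulations of a 13-gon is the Catalan number C_11 (index = sides − 2).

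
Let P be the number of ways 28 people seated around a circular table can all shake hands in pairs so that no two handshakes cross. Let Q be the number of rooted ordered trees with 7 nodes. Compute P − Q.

2674308

With 28 = 2·14 people, non-crossing handshake pairings are non-crossing perfect matchings on a circle, counted by C_14. So P = C_14 = 2674440.
A rooted plane tree on 7 nodes has 6 edges, and such trees are counted by C_6. So Q = C_6 = 132.
P − Q = 2674440 − 132 = 2674308.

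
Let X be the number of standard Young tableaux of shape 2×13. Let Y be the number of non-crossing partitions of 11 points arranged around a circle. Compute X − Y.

684114

Standard Young tableaux of shape 2×n are counted by C_n; here n = 13. So X = C_13 = 742900.
Non-crossing partitions of an n-element set are counted by C_n; here n = 11. So Y = C_11 = 58786.
X − Y = 742900 − 58786 = 684114.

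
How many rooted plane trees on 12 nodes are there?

Rooted ordered (plane) trees on m nodes have m−1 edges and are counted by C_{m−1}; m = 12 gives C_11.
C_11 = C(22,11)/12 = 705432/12 = 58786.

58786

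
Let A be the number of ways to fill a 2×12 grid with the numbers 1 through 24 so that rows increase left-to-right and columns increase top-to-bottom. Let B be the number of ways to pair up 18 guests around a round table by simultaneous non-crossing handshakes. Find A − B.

By the hook-length formula (or a Dyck-path bijection), SYT of shape 2×12 number C_12. So A = C_12 = 208012.
Non-crossing handshake pairings of 2n people are counted by C_n; 18 people gives n = 9. So B = C_9 = 4862.
A − B = 208012 − 4862 = 203150.

203150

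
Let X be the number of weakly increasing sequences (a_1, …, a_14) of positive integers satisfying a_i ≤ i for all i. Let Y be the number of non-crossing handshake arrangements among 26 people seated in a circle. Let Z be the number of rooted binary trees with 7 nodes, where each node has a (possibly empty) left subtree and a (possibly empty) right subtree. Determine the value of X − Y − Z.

1931111

Such sub-staircase sequences of length n are counted by C_n; here n = 14. So X = C_14 = 2674440.
With 26 = 2·13 people, non-crossing handshake pairings are non-crossing perfect matchings on a circle, counted by C_13. So Y = C_13 = 742900.
Binary trees (left/right distinguished) on n nodes are counted by C_n; here n = 7. So Z = C_7 = 429.
X − Y − Z = 2674440 − 742900 − 429 = 1931111.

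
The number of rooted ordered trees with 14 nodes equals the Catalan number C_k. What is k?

13

A rooted plane tree on 14 nodes has 13 edges, and such trees are counted by C_13.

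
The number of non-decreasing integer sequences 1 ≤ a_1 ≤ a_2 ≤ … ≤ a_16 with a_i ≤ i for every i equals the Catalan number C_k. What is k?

16

Such sub-staircase sequences of length n are counted by C_n; here n = 16.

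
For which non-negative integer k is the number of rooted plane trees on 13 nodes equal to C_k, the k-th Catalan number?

A rooted plane tree on 13 nodes has 12 edges, and such trees are counted by C_12.

12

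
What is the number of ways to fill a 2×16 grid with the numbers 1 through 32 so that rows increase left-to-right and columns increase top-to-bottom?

By the hook-length formula (or a Dyck-path bijection), SYT of shape 2×16 number C_16.
C_16 = C(32,16)/17 = 601080390/17 = 35357670.

35357670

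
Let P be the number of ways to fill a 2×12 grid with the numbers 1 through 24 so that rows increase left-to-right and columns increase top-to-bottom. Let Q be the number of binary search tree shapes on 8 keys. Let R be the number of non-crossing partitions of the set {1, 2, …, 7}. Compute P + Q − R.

209013

By the hook-length formula (or a Dyck-path bijection), SYT of shape 2×12 number C_12. So P = C_12 = 208012.
There are C_n binary search tree shapes on n keys; with n = 8 that is C_8. So Q = C_8 = 1430.
Non-crossing partitions of an n-element set are counted by C_n; here n = 7. So R = C_7 = 429.
P + Q − R = 208012 + 1430 − 429 = 209013.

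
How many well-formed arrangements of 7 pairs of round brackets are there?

A balanced arrangement of 7 bracket pairs is a Dyck word of semilength 7, so the count is C_7.
C_7 = C(14,7)/8 = 3432/8 = 429.

429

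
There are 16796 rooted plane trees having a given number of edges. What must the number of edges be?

10

Rooted ordered trees with n edges are counted by C_n; 16796 = C_10.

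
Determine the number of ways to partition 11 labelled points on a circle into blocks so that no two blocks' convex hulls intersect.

Non-crossing partitions of an n-element set are counted by C_n; here n = 11.
C_11 = C_10 · 2(2·10+1)/(10+2) = 16796 · 42/12 = 58786.

58786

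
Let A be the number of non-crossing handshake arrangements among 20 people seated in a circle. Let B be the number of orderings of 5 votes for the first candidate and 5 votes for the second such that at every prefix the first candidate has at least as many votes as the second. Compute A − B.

With 20 = 2·10 people, non-crossing handshake pairings are non-crossing perfect matchings on a circle, counted by C_10. So A = C_10 = 16796.
Reading a vote for the leader as '(' and for the other as ')' turns such a sequence into a balanced string of 5 pairs, so the count is C_5. So B = C_5 = 42.
A − B = 16796 − 42 = 16754.

16754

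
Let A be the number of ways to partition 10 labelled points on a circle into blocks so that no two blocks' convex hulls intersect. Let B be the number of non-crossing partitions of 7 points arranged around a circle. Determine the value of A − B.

The non-crossing partitions of [10] form a lattice of size C_10. So A = C_10 = 16796.
The non-crossing partitions of [7] form a lattice of size C_7. So B = C_7 = 429.
A − B = 16796 − 429 = 16367.

16367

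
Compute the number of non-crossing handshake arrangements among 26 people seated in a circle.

742900

With 26 = 2·13 people, non-crossing handshake pairings are non-crossing perfect matchings on a circle, counted by C_13.
C_13 = 742900.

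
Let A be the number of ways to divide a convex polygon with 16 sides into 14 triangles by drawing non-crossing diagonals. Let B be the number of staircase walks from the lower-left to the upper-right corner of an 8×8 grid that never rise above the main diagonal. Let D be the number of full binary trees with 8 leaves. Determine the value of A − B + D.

2673439

A convex 16-gon is triangulated into 14 triangles, and the number of such triangulations is the Catalan number C_{16−2} = C_14. So A = C_14 = 2674440.
Sub-diagonal monotone paths from (0,0) to (8,8) biject with Dyck paths of semilength 8, giving C_8. So B = C_8 = 1430.
A full binary tree with L leaves has L−1 internal nodes and is counted by C_{L−1}; L = 8 gives C_7. So D = C_7 = 429.
A − B + D = 2674440 − 1430 + 429 = 2673439.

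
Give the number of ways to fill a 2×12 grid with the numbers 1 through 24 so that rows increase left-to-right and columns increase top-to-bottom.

Standard Young tableaux of shape 2×n are counted by C_n; here n = 12.
C_12 = C_11 · 2(2·11+1)/(11+2) = 58786 · 46/13 = 208012.

208012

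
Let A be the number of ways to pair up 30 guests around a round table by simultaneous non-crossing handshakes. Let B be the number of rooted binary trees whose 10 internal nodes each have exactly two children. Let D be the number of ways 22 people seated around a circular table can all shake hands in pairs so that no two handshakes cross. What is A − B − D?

Non-crossing handshake pairings of 2n people are counted by C_n; 30 people gives n = 15. So A = C_15 = 9694845.
Full binary trees with n internal nodes are counted by C_n; here n = 10. So B = C_10 = 16796.
Non-crossing handshake pairings of 2n people are counted by C_n; 22 people gives n = 11. So D = C_11 = 58786.
A − B − D = 9694845 − 16796 − 58786 = 9619263.

9619263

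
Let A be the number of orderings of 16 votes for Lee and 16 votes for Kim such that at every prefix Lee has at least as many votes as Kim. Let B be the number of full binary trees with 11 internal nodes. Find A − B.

35298884

Ballot sequences with n votes each where one side never trails are Dyck words, counted by C_n; here n = 16. So A = C_16 = 35357670.
Full binary trees with n internal nodes are counted by C_n; here n = 11. So B = C_11 = 58786.
A − B = 35357670 − 58786 = 35298884.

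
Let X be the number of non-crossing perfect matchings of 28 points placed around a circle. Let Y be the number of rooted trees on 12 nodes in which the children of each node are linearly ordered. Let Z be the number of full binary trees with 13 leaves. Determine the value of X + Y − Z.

Non-crossing perfect matchings of 2n points on a circle are counted by C_n; with 28 points, n = 14. So X = C_14 = 2674440.
Rooted ordered (plane) trees on m nodes have m−1 edges and are counted by C_{m−1}; m = 12 gives C_11. So Y = C_11 = 58786.
Full binary trees with 13 leaves have 13−1 = 12 internal nodes, so there are C_12 of them. So Z = C_12 = 208012.
X + Y − Z = 2674440 + 58786 − 208012 = 2525214.

2525214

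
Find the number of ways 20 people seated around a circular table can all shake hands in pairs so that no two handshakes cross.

With 20 = 2·10 people, non-crossing handshake pairings are non-crossing perfect matchings on a circle, counted by C_10.
C_10 = 16796.

16796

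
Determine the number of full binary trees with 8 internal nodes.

1430

The number of full binary trees on 8 internal nodes is the Catalan number C_8.
C_8 = C_7 · 2(2·7+1)/(7+2) = 429 · 30/9 = 1430.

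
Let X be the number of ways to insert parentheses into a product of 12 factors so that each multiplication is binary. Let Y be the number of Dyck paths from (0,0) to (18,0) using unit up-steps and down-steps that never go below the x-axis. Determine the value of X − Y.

53924

Parenthesizations of m factors correspond to full binary trees with m leaves, counted by C_{m−1}; m = 12 gives C_11. So X = C_11 = 58786.
Dyck paths of semilength n (length 2n) are counted by C_n; here n = 9. So Y = C_9 = 4862.
X − Y = 58786 − 4862 = 53924.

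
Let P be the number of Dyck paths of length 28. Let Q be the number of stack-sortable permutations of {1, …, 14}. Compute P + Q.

Dyck paths of semilength n (length 2n) are counted by C_n; here n = 14. So P = C_14 = 2674440.
By Knuth's characterisation, the stack-sortable permutations of length 14 are the 231-avoiders, numbering C_14. So Q = C_14 = 2674440.
P + Q = 2674440 + 2674440 = 5348880.

5348880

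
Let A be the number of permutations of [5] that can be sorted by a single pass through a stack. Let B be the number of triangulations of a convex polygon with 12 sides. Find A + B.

Stack-sortable permutations are exactly the 231-avoiding ones, counted by C_n; here n = 5. So A = C_5 = 42.
Triangulations of a convex m-gon are counted by C_{m−2}; with m = 12 this is C_10. So B = C_10 = 16796.
A + B = 42 + 16796 = 16838.

16838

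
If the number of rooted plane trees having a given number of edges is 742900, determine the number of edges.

13

Rooted ordered trees with n edges are counted by C_n. The Catalan number equal to 742900 is C_13.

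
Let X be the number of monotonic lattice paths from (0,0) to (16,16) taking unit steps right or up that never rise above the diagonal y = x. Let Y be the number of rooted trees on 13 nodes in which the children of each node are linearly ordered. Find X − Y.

Sub-diagonal monotone paths from (0,0) to (16,16) biject with Dyck paths of semilength 16, giving C_16. So X = C_16 = 35357670.
Rooted ordered (plane) trees on m nodes have m−1 edges and are counted by C_{m−1}; m = 13 gives C_12. So Y = C_12 = 208012.
X − Y = 35357670 − 208012 = 35149658.

35149658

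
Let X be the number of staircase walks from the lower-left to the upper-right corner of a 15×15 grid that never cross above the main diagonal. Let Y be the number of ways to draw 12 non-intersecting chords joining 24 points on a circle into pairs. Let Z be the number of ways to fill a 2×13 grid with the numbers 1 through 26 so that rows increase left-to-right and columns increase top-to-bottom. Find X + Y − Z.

Monotone paths in an n×n grid that stay weakly below the diagonal are counted by C_n; here n = 15. So X = C_15 = 9694845.
Pairing 24 circle points by 12 non-crossing chords gives C_12 matchings. So Y = C_12 = 208012.
By the hook-length formula (or a Dyck-path bijection), SYT of shape 2×13 number C_13. So Z = C_13 = 742900.
X + Y − Z = 9694845 + 208012 − 742900 = 9159957.

9159957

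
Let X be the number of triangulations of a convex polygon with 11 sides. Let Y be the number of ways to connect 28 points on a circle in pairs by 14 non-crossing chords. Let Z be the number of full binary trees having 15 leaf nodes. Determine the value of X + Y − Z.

4862

The number of triangulations of an 11-gon is the Catalan number C_9 (index = sides − 2). So X = C_9 = 4862.
Non-crossing perfect matchings of 2n points on a circle are counted by C_n; with 28 points, n = 14. So Y = C_14 = 2674440.
Full binary trees with 15 leaves have 15−1 = 14 internal nodes, so there are C_14 of them. So Z = C_14 = 2674440.
X + Y − Z = 4862 + 2674440 − 2674440 = 4862.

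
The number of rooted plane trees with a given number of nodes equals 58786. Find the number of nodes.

12

Rooted ordered trees on m nodes are counted by C_{m−1}, and C_11 = 58786.
So the index is 11, and the number of nodes is 11 + 1 = 12.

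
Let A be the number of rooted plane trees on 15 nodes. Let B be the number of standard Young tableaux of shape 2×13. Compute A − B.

A rooted plane tree on 15 nodes has 14 edges, and such trees are counted by C_14. So A = C_14 = 2674440.
By the hook-length formula (or a Dyck-path bijection), SYT of shape 2×13 number C_13. So B = C_13 = 742900.
A − B = 2674440 − 742900 = 1931540.

1931540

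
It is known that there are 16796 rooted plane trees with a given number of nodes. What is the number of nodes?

Rooted ordered trees on m nodes are counted by C_{m−1}; 16796 = C_10.
So the index is 10, and the number of nodes is 10 + 1 = 11.

11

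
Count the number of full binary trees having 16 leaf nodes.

Full binary trees with 16 leaves have 16−1 = 15 internal nodes, so there are C_15 of them.
C_15 = C(30,15)/16 = 155117520/16 = 9694845.

9694845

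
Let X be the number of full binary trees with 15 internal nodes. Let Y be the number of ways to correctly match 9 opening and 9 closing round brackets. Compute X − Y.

9689983

Full binary trees with n internal nodes are counted by C_n; here n = 15. So X = C_15 = 9694845.
A balanced arrangement of 9 bracket pairs is a Dyck word of semilength 9, so the count is C_9. So Y = C_9 = 4862.
X − Y = 9694845 − 4862 = 9689983.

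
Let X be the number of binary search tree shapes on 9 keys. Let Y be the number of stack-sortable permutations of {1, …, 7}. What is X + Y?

5291

Binary trees (left/right distinguished) on n nodes are counted by C_n; here n = 9. So X = C_9 = 4862.
By Knuth's characterisation, the stack-sortable permutations of length 7 are the 231-avoiders, numbering C_7. So Y = C_7 = 429.
X + Y = 4862 + 429 = 5291.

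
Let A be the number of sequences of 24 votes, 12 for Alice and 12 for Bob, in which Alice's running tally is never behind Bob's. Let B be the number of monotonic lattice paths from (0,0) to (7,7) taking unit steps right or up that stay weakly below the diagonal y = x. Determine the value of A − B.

Ballot sequences with n votes each where one side never trails are Dyck words, counted by C_n; here n = 12. So A = C_12 = 208012.
Monotone paths in an n×n grid that stay weakly below the diagonal are counted by C_n; here n = 7. So B = C_7 = 429.
A − B = 208012 − 429 = 207583.

207583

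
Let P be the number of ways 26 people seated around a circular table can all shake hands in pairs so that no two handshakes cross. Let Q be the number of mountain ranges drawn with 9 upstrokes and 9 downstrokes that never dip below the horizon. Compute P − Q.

738038

Non-crossing handshake pairings of 2n people are counted by C_n; 26 people gives n = 13. So P = C_13 = 742900.
Paths of 9 up- and 9 down-steps that never dip below the axis are Dyck paths; their count is C_9. So Q = C_9 = 4862.
P − Q = 742900 − 4862 = 738038.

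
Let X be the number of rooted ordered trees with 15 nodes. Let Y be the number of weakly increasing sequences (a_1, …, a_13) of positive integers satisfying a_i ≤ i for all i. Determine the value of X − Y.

Rooted ordered (plane) trees on m nodes have m−1 edges and are counted by C_{m−1}; m = 15 gives C_14. So X = C_14 = 2674440.
Such sub-staircase sequences of length n are counted by C_n; here n = 13. So Y = C_13 = 742900.
X − Y = 2674440 − 742900 = 1931540.

1931540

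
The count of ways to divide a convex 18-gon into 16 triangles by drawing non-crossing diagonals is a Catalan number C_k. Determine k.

16

A convex 18-gon is triangulated into 16 triangles, and the number of such triangulations is the Catalan number C_{18−2} = C_16.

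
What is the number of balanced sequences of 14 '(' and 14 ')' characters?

With 14 pairs the number of balanced bracket strings is the Catalan number C_14.
C_14 = C_13 · 2(2·13+1)/(13+2) = 742900 · 54/15 = 2674440.

2674440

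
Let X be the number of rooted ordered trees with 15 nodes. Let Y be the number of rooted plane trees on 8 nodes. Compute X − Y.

A rooted plane tree on 15 nodes has 14 edges, and such trees are counted by C_14. So X = C_14 = 2674440.
A rooted plane tree on 8 nodes has 7 edges, and such trees are counted by C_7. So Y = C_7 = 429.
X − Y = 2674440 − 429 = 2674011.

2674011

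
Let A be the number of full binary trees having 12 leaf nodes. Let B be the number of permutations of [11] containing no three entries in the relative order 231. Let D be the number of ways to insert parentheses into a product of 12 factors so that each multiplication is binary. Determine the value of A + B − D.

A full binary tree with L leaves has L−1 internal nodes and is counted by C_{L−1}; L = 12 gives C_11. So A = C_11 = 58786.
Permutations of [n] avoiding any single length-3 pattern are counted by C_n; here n = 11. So B = C_11 = 58786.
Bracketing 12 factors into binary products is counted by C_{12−1} = C_11. So D = C_11 = 58786.
A + B − D = 58786 + 58786 − 58786 = 58786.

58786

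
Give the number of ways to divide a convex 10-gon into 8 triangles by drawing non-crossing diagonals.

Triangulations of a convex m-gon are counted by C_{m−2}; with m = 10 this is C_8.
C_8 = 1430.

1430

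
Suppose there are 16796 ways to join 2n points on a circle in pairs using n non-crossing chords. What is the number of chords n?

Non-crossing pairings of 2n points on a circle are counted by C_n. Since C_10 = 16796, the index is 10.

10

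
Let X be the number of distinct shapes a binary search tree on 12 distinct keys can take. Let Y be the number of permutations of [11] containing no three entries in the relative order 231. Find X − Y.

149226

There are C_n binary search tree shapes on n keys; with n = 12 that is C_12. So X = C_12 = 208012.
Permutations of [n] avoiding any single length-3 pattern are counted by C_n; here n = 11. So Y = C_11 = 58786.
X − Y = 208012 − 58786 = 149226.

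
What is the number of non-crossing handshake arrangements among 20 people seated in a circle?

16796

Non-crossing handshake pairings of 2n people are counted by C_n; 20 people gives n = 10.
C_10 = C(20,10)/11 = 184756/11 = 16796.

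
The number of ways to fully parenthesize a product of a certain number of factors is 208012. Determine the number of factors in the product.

Parenthesizations of m factors are counted by C_{m−1}. Since C_12 = 208012, the index is 12.
So the index is 12, and the number of factors is 12 + 1 = 13.

13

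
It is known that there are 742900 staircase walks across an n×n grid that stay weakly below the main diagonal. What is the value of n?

Such diagonal-avoiding paths in an n×n grid are counted by C_n. The Catalan number equal to 742900 is C_13.

13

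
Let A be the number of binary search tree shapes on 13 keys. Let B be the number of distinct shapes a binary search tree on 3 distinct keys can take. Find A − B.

742895

Binary trees (left/right distinguished) on n nodes are counted by C_n; here n = 13. So A = C_13 = 742900.
There are C_n binary search tree shapes on n keys; with n = 3 that is C_3. So B = C_3 = 5.
A − B = 742900 − 5 = 742895.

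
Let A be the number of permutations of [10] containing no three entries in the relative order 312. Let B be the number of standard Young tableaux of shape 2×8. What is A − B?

15366

Permutations of [n] avoiding any single length-3 pattern are counted by C_n; here n = 10. So A = C_10 = 16796.
By the hook-length formula (or a Dyck-path bijection), SYT of shape 2×8 number C_8. So B = C_8 = 1430.
A − B = 16796 − 1430 = 15366.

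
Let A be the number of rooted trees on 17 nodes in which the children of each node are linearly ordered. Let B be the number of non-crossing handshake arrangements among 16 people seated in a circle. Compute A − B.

35356240

A rooted plane tree on 17 nodes has 16 edges, and such trees are counted by C_16. So A = C_16 = 35357670.
Non-crossing handshake pairings of 2n people are counted by C_n; 16 people gives n = 8. So B = C_8 = 1430.
A − B = 35357670 − 1430 = 35356240.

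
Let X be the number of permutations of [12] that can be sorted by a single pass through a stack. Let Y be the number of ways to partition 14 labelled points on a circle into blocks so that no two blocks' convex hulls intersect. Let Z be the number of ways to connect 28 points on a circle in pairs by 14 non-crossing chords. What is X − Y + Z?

Stack-sortable permutations are exactly the 231-avoiding ones, counted by C_n; here n = 12. So X = C_12 = 208012.
The non-crossing partitions of [14] form a lattice of size C_14. So Y = C_14 = 2674440.
Non-crossing perfect matchings of 2n points on a circle are counted by C_n; with 28 points, n = 14. So Z = C_14 = 2674440.
X − Y + Z = 208012 − 2674440 + 2674440 = 208012.

208012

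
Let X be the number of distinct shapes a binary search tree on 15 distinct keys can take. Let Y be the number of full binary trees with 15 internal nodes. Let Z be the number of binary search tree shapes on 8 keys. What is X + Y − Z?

There are C_n binary search tree shapes on n keys; with n = 15 that is C_15. So X = C_15 = 9694845.
The number of full binary trees on 15 internal nodes is the Catalan number C_15. So Y = C_15 = 9694845.
There are C_n binary search tree shapes on n keys; with n = 8 that is C_8. So Z = C_8 = 1430.
X + Y − Z = 9694845 + 9694845 − 1430 = 19388260.

19388260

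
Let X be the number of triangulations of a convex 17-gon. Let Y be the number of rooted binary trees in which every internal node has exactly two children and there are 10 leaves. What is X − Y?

A convex 17-gon is triangulated into 15 triangles, and the number of such triangulations is the Catalan number C_{17−2} = C_15. So X = C_15 = 9694845.
A full binary tree with L leaves has L−1 internal nodes and is counted by C_{L−1}; L = 10 gives C_9. So Y = C_9 = 4862.
X − Y = 9694845 − 4862 = 9689983.

9689983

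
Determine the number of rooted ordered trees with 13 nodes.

208012

Rooted ordered (plane) trees on m nodes have m−1 edges and are counted by C_{m−1}; m = 13 gives C_12.
C_12 = 208012.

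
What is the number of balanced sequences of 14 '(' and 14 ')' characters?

2674440

A balanced arrangement of 14 bracket pairs is a Dyck word of semilength 14, so the count is C_14.
C_14 = 2674440.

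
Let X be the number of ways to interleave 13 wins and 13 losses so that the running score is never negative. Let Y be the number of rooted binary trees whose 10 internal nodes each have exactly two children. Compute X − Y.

Ballot sequences with n votes each where one side never trails are Dyck words, counted by C_n; here n = 13. So X = C_13 = 742900.
Full binary trees with n internal nodes are counted by C_n; here n = 10. So Y = C_10 = 16796.
X − Y = 742900 − 16796 = 726104.

726104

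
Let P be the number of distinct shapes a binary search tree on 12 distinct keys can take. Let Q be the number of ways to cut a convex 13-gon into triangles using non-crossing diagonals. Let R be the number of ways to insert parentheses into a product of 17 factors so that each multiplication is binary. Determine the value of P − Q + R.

Rooted binary trees with 12 nodes (each child slot possibly empty) number C_12. So P = C_12 = 208012.
The number of triangulations of a 13-gon is the Catalan number C_11 (index = sides − 2). So Q = C_11 = 58786.
Ways to associate a product of 17 factors correspond to binary trees on 17 leaves, so the count is C_16. So R = C_16 = 35357670.
P − Q + R = 208012 − 58786 + 35357670 = 35506896.

35506896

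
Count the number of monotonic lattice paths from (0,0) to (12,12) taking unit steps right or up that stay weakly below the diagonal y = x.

208012

Monotone paths in an n×n grid that stay weakly below the diagonal are counted by C_n; here n = 12.
C_12 = 208012.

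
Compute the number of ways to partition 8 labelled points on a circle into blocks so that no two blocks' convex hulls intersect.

1430

The non-crossing partitions of [8] form a lattice of size C_8.
C_8 = 1430.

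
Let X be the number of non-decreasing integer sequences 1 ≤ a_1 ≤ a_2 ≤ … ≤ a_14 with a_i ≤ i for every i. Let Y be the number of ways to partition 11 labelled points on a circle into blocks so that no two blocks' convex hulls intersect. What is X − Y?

2615654

Weakly increasing sequences with a_i ≤ i biject with Dyck paths of semilength 14, so there are C_14. So X = C_14 = 2674440.
Non-crossing partitions of an n-element set are counted by C_n; here n = 11. So Y = C_11 = 58786.
X − Y = 2674440 − 58786 = 2615654.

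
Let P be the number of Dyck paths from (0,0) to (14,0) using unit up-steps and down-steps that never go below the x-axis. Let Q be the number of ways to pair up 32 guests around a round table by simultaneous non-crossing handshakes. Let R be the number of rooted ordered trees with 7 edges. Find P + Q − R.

A Dyck path with 7 up-steps and 7 down-steps has semilength 7, so there are C_7 of them. So P = C_7 = 429.
With 32 = 2·16 people, non-crossing handshake pairings are non-crossing perfect matchings on a circle, counted by C_16. So Q = C_16 = 35357670.
A rooted plane tree with 7 edges has 8 nodes, and the count is C_7. So R = C_7 = 429.
P + Q − R = 429 + 35357670 − 429 = 35357670.

35357670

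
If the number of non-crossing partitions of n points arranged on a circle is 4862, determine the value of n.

Non-crossing partitions of [n] are counted by C_n, and C_9 = 4862.

9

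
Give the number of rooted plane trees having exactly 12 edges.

A rooted plane tree with 12 edges has 13 nodes, and the count is C_12.
C_12 = C(24,12)/13 = 2704156/13 = 208012.

208012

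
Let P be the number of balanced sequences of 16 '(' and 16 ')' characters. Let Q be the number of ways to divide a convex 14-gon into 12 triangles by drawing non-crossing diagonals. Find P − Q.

35149658

A balanced arrangement of 16 bracket pairs is a Dyck word of semilength 16, so the count is C_16. So P = C_16 = 35357670.
A convex 14-gon is triangulated into 12 triangles, and the number of such triangulations is the Catalan number C_{14−2} = C_12. So Q = C_12 = 208012.
P − Q = 35357670 − 208012 = 35149658.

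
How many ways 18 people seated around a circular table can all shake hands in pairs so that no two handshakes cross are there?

4862

Non-crossing handshake pairings of 2n people are counted by C_n; 18 people gives n = 9.
C_9 = 4862.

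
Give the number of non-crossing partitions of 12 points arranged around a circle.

208012

Non-crossing partitions of an n-element set are counted by C_n; here n = 12.
C_12 = C(24,12)/13 = 2704156/13 = 208012.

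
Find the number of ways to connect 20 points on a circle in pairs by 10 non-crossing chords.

Pairing 20 circle points by 10 non-crossing chords gives C_10 matchings.
C_10 = C_9 · 2(2·9+1)/(9+2) = 4862 · 38/11 = 16796.

16796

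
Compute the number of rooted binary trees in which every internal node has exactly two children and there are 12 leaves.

58786

Full binary trees with 12 leaves have 12−1 = 11 internal nodes, so there are C_11 of them.
C_11 = C(22,11)/12 = 705432/12 = 58786.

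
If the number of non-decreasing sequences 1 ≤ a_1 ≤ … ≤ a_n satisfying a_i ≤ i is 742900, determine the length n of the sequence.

13

Such sub-staircase sequences of length n are counted by C_n. Since C_13 = 742900, the index is 13.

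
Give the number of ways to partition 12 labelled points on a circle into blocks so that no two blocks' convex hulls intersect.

The non-crossing partitions of [12] form a lattice of size C_12.
C_12 = C(24,12)/13 = 2704156/13 = 208012.

208012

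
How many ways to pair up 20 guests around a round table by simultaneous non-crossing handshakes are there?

16796

Non-crossing handshake pairings of 2n people are counted by C_n; 20 people gives n = 10.
C_10 = C(20,10)/11 = 184756/11 = 16796.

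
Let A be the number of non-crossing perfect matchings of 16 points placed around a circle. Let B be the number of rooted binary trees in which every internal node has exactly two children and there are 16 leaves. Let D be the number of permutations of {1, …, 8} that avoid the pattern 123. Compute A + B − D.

9694845

Pairing 16 circle points by 8 non-crossing chords gives C_8 matchings. So A = C_8 = 1430.
Full binary trees with 16 leaves have 16−1 = 15 internal nodes, so there are C_15 of them. So B = C_15 = 9694845.
Permutations of [n] avoiding any single length-3 pattern are counted by C_n; here n = 8. So D = C_8 = 1430.
A + B − D = 1430 + 9694845 − 1430 = 9694845.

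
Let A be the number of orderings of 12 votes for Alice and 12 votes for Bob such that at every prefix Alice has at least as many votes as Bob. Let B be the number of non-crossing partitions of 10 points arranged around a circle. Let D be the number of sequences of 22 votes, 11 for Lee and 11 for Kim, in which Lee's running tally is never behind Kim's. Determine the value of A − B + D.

250002

Ballot sequences with n votes each where one side never trails are Dyck words, counted by C_n; here n = 12. So A = C_12 = 208012.
Non-crossing partitions of an n-element set are counted by C_n; here n = 10. So B = C_10 = 16796.
Reading a vote for the leader as '(' and for the other as ')' turns such a sequence into a balanced string of 11 pairs, so the count is C_11. So D = C_11 = 58786.
A − B + D = 208012 − 16796 + 58786 = 250002.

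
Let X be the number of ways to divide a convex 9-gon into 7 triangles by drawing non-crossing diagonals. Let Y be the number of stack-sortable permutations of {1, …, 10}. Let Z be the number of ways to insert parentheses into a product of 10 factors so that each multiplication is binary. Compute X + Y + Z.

22087

Triangulations of a convex m-gon are counted by C_{m−2}; with m = 9 this is C_7. So X = C_7 = 429.
By Knuth's characterisation, the stack-sortable permutations of length 10 are the 231-avoiders, numbering C_10. So Y = C_10 = 16796.
Bracketing 10 factors into binary products is counted by C_{10−1} = C_9. So Z = C_9 = 4862.
X + Y + Z = 429 + 16796 + 4862 = 22087.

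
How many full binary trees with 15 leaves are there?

2674440

A full binary tree with L leaves has L−1 internal nodes and is counted by C_{L−1}; L = 15 gives C_14.
C_14 = C(28,14)/15 = 40116600/15 = 2674440.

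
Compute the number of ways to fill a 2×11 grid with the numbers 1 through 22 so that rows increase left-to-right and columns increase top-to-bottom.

58786

By the hook-length formula (or a Dyck-path bijection), SYT of shape 2×11 number C_11.
C_11 = C(22,11)/12 = 705432/12 = 58786.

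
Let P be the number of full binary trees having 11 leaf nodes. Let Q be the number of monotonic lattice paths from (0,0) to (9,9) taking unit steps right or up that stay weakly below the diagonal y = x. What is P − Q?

11934

Full binary trees with 11 leaves have 11−1 = 10 internal nodes, so there are C_10 of them. So P = C_10 = 16796.
Monotone paths in an n×n grid that stay weakly below the diagonal are counted by C_n; here n = 9. So Q = C_9 = 4862.
P − Q = 16796 − 4862 = 11934.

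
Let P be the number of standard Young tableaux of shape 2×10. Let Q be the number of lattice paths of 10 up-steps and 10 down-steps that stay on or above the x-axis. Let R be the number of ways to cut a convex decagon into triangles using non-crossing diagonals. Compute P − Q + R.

1430

Standard Young tableaux of shape 2×n are counted by C_n; here n = 10. So P = C_10 = 16796.
Paths of 10 up- and 10 down-steps that never dip below the axis are Dyck paths; their count is C_10. So Q = C_10 = 16796.
A convex 10-gon is triangulated into 8 triangles, and the number of such triangulations is the Catalan number C_{10−2} = C_8. So R = C_8 = 1430.
P − Q + R = 16796 − 16796 + 1430 = 1430.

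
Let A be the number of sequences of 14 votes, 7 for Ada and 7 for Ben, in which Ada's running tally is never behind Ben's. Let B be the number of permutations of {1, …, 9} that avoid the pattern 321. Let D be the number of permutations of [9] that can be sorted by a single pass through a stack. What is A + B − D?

Reading a vote for the leader as '(' and for the other as ')' turns such a sequence into a balanced string of 7 pairs, so the count is C_7. So A = C_7 = 429.
Permutations of [n] avoiding any single length-3 pattern are counted by C_n; here n = 9. So B = C_9 = 4862.
Stack-sortable permutations are exactly the 231-avoiding ones, counted by C_n; here n = 9. So D = C_9 = 4862.
A + B − D = 429 + 4862 − 4862 = 429.

429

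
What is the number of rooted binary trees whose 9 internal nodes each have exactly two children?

4862

Full binary trees with n internal nodes are counted by C_n; here n = 9.
C_9 = C(18,9)/10 = 48620/10 = 4862.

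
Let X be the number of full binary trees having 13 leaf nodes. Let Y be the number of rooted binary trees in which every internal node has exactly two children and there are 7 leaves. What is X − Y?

207880

A full binary tree with L leaves has L−1 internal nodes and is counted by C_{L−1}; L = 13 gives C_12. So X = C_12 = 208012.
A full binary tree with L leaves has L−1 internal nodes and is counted by C_{L−1}; L = 7 gives C_6. So Y = C_6 = 132.
X − Y = 208012 − 132 = 207880.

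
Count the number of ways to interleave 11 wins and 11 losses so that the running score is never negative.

58786

Reading a vote for the leader as '(' and for the other as ')' turns such a sequence into a balanced string of 11 pairs, so the count is C_11.
C_11 = C(22,11)/12 = 705432/12 = 58786.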